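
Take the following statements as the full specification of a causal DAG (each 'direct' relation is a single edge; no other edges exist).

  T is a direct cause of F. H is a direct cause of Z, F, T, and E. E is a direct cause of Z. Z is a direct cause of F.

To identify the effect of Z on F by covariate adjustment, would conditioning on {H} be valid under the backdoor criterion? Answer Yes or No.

Backdoor paths from Z to F (paths whose first edge points into Z):
  P1: Z <- H -> T -> F
  P2: Z <- H -> F
  P3: Z <- E <- H -> T -> F
  P4: Z <- E <- H -> F
Condition 1 (no descendant of Z in the set): holds — descendants of Z are {F}; none are in {H}.
Condition 2 (every backdoor path blocked by {H}):
  P1: blocked at fork node H ∈ conditioning set.
  P2: blocked at fork node H ∈ conditioning set.
  P3: blocked at fork node H ∈ conditioning set.
  P4: blocked at fork node H ∈ conditioning set.
{H} satisfies the backdoor criterion.

Yes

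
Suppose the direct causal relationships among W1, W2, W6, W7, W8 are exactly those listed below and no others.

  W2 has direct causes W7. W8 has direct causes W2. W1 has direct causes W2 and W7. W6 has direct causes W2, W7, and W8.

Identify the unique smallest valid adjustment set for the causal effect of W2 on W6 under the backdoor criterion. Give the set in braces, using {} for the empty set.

{W7}

Variables eligible for adjustment (non-descendants of W2, excluding W2 and W6): {W7}.
Backdoor paths from W2 to W6:
  P1: W2 <- W7 -> W6
The empty set is not sufficient: P1 (W2 <- W7 -> W6) has no collider blocking it and no conditioned non-collider, so it is open.
Try {W7}:
  P1: blocked at fork node W7 ∈ conditioning set.
{W7} contains no descendant of W2 and blocks every backdoor path.
{W7} is the unique smallest valid adjustment set.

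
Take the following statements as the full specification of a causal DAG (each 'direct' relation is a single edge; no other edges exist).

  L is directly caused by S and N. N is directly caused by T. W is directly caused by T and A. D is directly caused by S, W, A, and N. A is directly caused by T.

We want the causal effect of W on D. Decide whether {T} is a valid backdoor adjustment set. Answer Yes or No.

No

Backdoor paths from W to D (paths whose first edge points into W):
  P1: W <- T -> A -> D
  P2: W <- T -> N -> L <- S -> D
  P3: W <- T -> N -> D
  P4: W <- A <- T -> N -> L <- S -> D
  P5: W <- A <- T -> N -> D
  P6: W <- A -> D
Condition 1 (no descendant of W in the set): holds — descendants of W are {D}; none are in {T}.
Condition 2 (every backdoor path blocked by {T}):
  P1: blocked at fork node T ∈ conditioning set.
  P2: blocked at fork node T ∈ conditioning set.
  P3: blocked at fork node T ∈ conditioning set.
  P4: blocked at fork node T ∈ conditioning set.
  P5: blocked at fork node T ∈ conditioning set.
  P6: open — no interior node is in the conditioning set.
{T} does not satisfy the backdoor criterion.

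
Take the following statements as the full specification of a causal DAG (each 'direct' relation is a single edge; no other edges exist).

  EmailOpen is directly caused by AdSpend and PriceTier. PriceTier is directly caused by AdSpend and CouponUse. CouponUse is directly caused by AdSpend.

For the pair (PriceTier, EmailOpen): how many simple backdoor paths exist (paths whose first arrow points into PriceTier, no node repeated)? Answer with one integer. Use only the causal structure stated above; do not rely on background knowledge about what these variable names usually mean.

2

A backdoor path from PriceTier to EmailOpen is any simple undirected path whose first edge points into PriceTier (i.e. leaves PriceTier via a parent).
Parents of PriceTier: {AdSpend, CouponUse}.
Enumerating:
  P1: PriceTier <- AdSpend -> EmailOpen
  P2: PriceTier <- CouponUse <- AdSpend -> EmailOpen
That exhausts the simple backdoor paths. Count: 2.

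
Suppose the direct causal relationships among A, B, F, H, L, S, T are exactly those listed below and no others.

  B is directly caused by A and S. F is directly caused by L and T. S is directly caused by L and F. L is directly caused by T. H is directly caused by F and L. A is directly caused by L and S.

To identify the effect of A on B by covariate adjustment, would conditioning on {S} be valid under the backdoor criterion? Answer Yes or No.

Backdoor paths from A to B (paths whose first edge points into A):
  P1: A <- L <- T -> F -> S -> B
  P2: A <- L -> F -> S -> B
  P3: A <- L -> S -> B
  P4: A <- L -> H <- F -> S -> B
  P5: A <- S -> B
Condition 1 (no descendant of A in the set): holds — descendants of A are {B}; none are in {S}.
Condition 2 (every backdoor path blocked by {S}):
  P1: blocked at chain node S ∈ conditioning set.
  P2: blocked at chain node S ∈ conditioning set.
  P3: blocked at chain node S ∈ conditioning set.
  P4: blocked at collider H (neither it nor any descendant is in the conditioning set).
  P5: blocked at fork node S ∈ conditioning set.
{S} satisfies the backdoor criterion.

Yes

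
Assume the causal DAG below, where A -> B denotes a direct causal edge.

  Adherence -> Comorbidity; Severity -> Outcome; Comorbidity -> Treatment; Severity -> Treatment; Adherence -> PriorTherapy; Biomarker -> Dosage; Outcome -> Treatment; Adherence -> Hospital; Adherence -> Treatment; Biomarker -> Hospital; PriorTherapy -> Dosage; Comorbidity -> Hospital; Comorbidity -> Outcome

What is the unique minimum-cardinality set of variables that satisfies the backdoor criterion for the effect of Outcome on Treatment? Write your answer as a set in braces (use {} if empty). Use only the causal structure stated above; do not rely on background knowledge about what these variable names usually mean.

Variables eligible for adjustment (non-descendants of Outcome, excluding Outcome and Treatment): {Adherence, Biomarker, Comorbidity, Dosage, Hospital, PriorTherapy, Severity}.
Backdoor paths from Outcome to Treatment:
  P1: Outcome <- Comorbidity <- Adherence -> Treatment
  P2: Outcome <- Comorbidity -> Hospital <- Adherence -> Treatment
  P3: Outcome <- Comorbidity -> Hospital <- Biomarker -> Dosage <- PriorTherapy <- Adherence -> Treatment
  P4: Outcome <- Comorbidity -> Treatment
  P5: Outcome <- Severity -> Treatment
The empty set is not sufficient: P1 (Outcome <- Comorbidity <- Adherence -> Treatment) has no collider blocking it and no conditioned non-collider, so it is open.
Try {Comorbidity, Severity}:
  P1: blocked at chain node Comorbidity ∈ conditioning set.
  P2: blocked at fork node Comorbidity ∈ conditioning set.
  P3: blocked at fork node Comorbidity ∈ conditioning set.
  P4: blocked at fork node Comorbidity ∈ conditioning set.
  P5: blocked at fork node Severity ∈ conditioning set.
{Comorbidity, Severity} contains no descendant of Outcome and blocks every backdoor path.
Every element of {Comorbidity, Severity} is needed (dropping Comorbidity leaves P1 open; dropping Severity leaves P5 open), so no proper subset is valid.
Among all size-2 subsets of the eligible variables, only {Comorbidity, Severity} blocks every backdoor path, so it is the unique smallest valid adjustment set.

{Comorbidity, Severity}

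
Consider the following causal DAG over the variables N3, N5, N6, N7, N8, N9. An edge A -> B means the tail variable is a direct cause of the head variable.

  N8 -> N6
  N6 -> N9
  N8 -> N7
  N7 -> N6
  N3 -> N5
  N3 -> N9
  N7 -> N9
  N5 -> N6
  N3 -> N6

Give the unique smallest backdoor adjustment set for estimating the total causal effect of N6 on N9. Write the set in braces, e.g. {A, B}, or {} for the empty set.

Variables eligible for adjustment (non-descendants of N6, excluding N6 and N9): {N3, N5, N7, N8}.
Backdoor paths from N6 to N9:
  P1: N6 <- N8 -> N7 -> N9
  P2: N6 <- N7 -> N9
  P3: N6 <- N3 -> N9
  P4: N6 <- N5 <- N3 -> N9
The empty set is not sufficient: P1 (N6 <- N8 -> N7 -> N9) has no collider blocking it and no conditioned non-collider, so it is open.
Try {N3, N7}:
  P1: blocked at chain node N7 ∈ conditioning set.
  P2: blocked at fork node N7 ∈ conditioning set.
  P3: blocked at fork node N3 ∈ conditioning set.
  P4: blocked at fork node N3 ∈ conditioning set.
{N3, N7} contains no descendant of N6 and blocks every backdoor path.
Every element of {N3, N7} is needed (dropping N3 leaves P3 open; dropping N7 leaves P1 open), so no proper subset is valid.
Among all size-2 subsets of the eligible variables, only {N3, N7} blocks every backdoor path, so it is the unique smallest valid adjustment set.

{N3, N7}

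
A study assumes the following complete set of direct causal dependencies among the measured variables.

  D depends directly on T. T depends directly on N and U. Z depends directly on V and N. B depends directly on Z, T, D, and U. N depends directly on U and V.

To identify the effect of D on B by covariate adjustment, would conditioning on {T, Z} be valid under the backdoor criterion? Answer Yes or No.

Backdoor paths from D to B (paths whose first edge points into D):
  P1: D <- T <- U -> N <- V -> Z -> B
  P2: D <- T <- U -> N -> Z -> B
  P3: D <- T <- U -> B
  P4: D <- T <- N <- V -> Z -> B
  P5: D <- T <- N <- U -> B
  P6: D <- T <- N -> Z -> B
  P7: D <- T -> B
Condition 1 (no descendant of D in the set): holds — descendants of D are {B}; none are in {T, Z}.
Condition 2 (every backdoor path blocked by {T, Z}):
  P1: blocked at chain node T ∈ conditioning set.
  P2: blocked at chain node T ∈ conditioning set.
  P3: blocked at chain node T ∈ conditioning set.
  P4: blocked at chain node T ∈ conditioning set.
  P5: blocked at chain node T ∈ conditioning set.
  P6: blocked at chain node T ∈ conditioning set.
  P7: blocked at fork node T ∈ conditioning set.
{T, Z} satisfies the backdoor criterion.

Yes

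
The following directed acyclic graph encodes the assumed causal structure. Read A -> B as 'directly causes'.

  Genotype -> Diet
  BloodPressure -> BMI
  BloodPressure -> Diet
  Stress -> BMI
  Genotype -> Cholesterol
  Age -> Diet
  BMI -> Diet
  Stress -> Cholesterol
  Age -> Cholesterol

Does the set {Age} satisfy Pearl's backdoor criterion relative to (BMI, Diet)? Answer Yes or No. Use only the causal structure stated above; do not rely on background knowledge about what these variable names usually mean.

No

Backdoor paths from BMI to Diet (paths whose first edge points into BMI):
  P1: BMI <- Stress -> Cholesterol <- Age -> Diet
  P2: BMI <- Stress -> Cholesterol <- Genotype -> Diet
  P3: BMI <- BloodPressure -> Diet
Condition 1 (no descendant of BMI in the set): holds — descendants of BMI are {Diet}; none are in {Age}.
Condition 2 (every backdoor path blocked by {Age}):
  P1: blocked at collider Cholesterol (neither it nor any descendant is in the conditioning set).
  P2: blocked at collider Cholesterol (neither it nor any descendant is in the conditioning set).
  P3: open — no interior node is in the conditioning set.
{Age} does not satisfy the backdoor criterion.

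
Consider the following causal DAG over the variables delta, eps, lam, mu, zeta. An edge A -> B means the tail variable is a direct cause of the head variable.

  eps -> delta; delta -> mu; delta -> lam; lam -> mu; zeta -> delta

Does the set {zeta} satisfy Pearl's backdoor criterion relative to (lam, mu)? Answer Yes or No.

No

Backdoor paths from lam to mu (paths whose first edge points into lam):
  P1: lam <- delta -> mu
Condition 1 (no descendant of lam in the set): holds — descendants of lam are {mu}; none are in {zeta}.
Condition 2 (every backdoor path blocked by {zeta}):
  P1: open — no interior node is in the conditioning set.
{zeta} does not satisfy the backdoor criterion.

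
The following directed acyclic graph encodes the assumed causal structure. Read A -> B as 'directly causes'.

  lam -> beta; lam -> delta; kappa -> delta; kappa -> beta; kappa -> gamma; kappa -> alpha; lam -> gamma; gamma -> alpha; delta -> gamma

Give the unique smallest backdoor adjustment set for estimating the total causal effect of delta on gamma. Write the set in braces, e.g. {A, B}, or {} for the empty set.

Variables eligible for adjustment (non-descendants of delta, excluding delta and gamma): {beta, kappa, lam}.
Backdoor paths from delta to gamma:
  P1: delta <- kappa -> gamma
  P2: delta <- kappa -> alpha <- gamma
  P3: delta <- kappa -> beta <- lam -> gamma
  P4: delta <- lam -> gamma
  P5: delta <- lam -> beta <- kappa -> gamma
  P6: delta <- lam -> beta <- kappa -> alpha <- gamma
The empty set is not sufficient: P1 (delta <- kappa -> gamma) has no collider blocking it and no conditioned non-collider, so it is open.
Try {kappa, lam}:
  P1: blocked at fork node kappa ∈ conditioning set.
  P2: blocked at fork node kappa ∈ conditioning set.
  P3: blocked at fork node kappa ∈ conditioning set.
  P4: blocked at fork node lam ∈ conditioning set.
  P5: blocked at fork node lam ∈ conditioning set.
  P6: blocked at fork node lam ∈ conditioning set.
{kappa, lam} contains no descendant of delta and blocks every backdoor path.
Every element of {kappa, lam} is needed (dropping kappa leaves P1 open; dropping lam leaves P4 open), so no proper subset is valid.
Among all size-2 subsets of the eligible variables, only {kappa, lam} blocks every backdoor path, so it is the unique smallest valid adjustment set.

{kappa, lam}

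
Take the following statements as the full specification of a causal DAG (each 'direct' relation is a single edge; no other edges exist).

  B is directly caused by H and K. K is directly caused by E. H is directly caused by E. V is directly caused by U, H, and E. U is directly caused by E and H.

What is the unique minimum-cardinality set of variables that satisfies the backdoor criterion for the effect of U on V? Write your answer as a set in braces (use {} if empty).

Variables eligible for adjustment (non-descendants of U, excluding U and V): {B, E, H, K}.
Backdoor paths from U to V:
  P1: U <- E -> H -> V
  P2: U <- E -> K -> B <- H -> V
  P3: U <- E -> V
  P4: U <- H <- E -> V
  P5: U <- H -> B <- K <- E -> V
  P6: U <- H -> V
The empty set is not sufficient: P1 (U <- E -> H -> V) has no collider blocking it and no conditioned non-collider, so it is open.
Try {E, H}:
  P1: blocked at fork node E ∈ conditioning set.
  P2: blocked at fork node E ∈ conditioning set.
  P3: blocked at fork node E ∈ conditioning set.
  P4: blocked at chain node H ∈ conditioning set.
  P5: blocked at fork node H ∈ conditioning set.
  P6: blocked at fork node H ∈ conditioning set.
{E, H} contains no descendant of U and blocks every backdoor path.
Every element of {E, H} is needed (dropping E leaves P3 open; dropping H leaves P6 open), so no proper subset is valid.
Among all size-2 subsets of the eligible variables, only {E, H} blocks every backdoor path, so it is the unique smallest valid adjustment set.

{E, H}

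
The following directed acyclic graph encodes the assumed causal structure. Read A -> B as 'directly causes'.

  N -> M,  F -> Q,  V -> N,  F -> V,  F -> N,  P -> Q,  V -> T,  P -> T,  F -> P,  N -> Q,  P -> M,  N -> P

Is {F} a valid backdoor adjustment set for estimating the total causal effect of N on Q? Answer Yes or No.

Yes

Backdoor paths from N to Q (paths whose first edge points into N):
  P1: N <- F -> V -> T <- P -> Q
  P2: N <- F -> P -> Q
  P3: N <- F -> Q
  P4: N <- V <- F -> P -> Q
  P5: N <- V <- F -> Q
  P6: N <- V -> T <- P <- F -> Q
  P7: N <- V -> T <- P -> Q
Condition 1 (no descendant of N in the set): holds — descendants of N are {M, P, Q, T}; none are in {F}.
Condition 2 (every backdoor path blocked by {F}):
  P1: blocked at fork node F ∈ conditioning set.
  P2: blocked at fork node F ∈ conditioning set.
  P3: blocked at fork node F ∈ conditioning set.
  P4: blocked at fork node F ∈ conditioning set.
  P5: blocked at fork node F ∈ conditioning set.
  P6: blocked at collider T (neither it nor any descendant is in the conditioning set).
  P7: blocked at collider T (neither it nor any descendant is in the conditioning set).
{F} satisfies the backdoor criterion.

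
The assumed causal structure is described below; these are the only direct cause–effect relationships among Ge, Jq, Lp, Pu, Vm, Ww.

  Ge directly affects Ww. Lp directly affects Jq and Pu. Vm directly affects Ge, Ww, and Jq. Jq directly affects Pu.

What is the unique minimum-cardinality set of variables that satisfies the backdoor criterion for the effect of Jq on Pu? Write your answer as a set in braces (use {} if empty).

Variables eligible for adjustment (non-descendants of Jq, excluding Jq and Pu): {Ge, Lp, Vm, Ww}.
Backdoor paths from Jq to Pu:
  P1: Jq <- Lp -> Pu
The empty set is not sufficient: P1 (Jq <- Lp -> Pu) has no collider blocking it and no conditioned non-collider, so it is open.
Try {Lp}:
  P1: blocked at fork node Lp ∈ conditioning set.
{Lp} contains no descendant of Jq and blocks every backdoor path.
No other singleton works — e.g. {Vm} leaves P1 open — so {Lp} is the unique smallest valid adjustment set.

{Lp}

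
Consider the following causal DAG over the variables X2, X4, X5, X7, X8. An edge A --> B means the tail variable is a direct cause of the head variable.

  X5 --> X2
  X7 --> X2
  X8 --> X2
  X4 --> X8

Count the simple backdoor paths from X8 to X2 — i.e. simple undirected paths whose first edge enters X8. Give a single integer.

0

A backdoor path from X8 to X2 is any simple undirected path whose first edge points into X8 (i.e. leaves X8 via a parent).
Parents of X8: {X4}.
No simple path from any parent of X8 reaches X2 without revisiting X8, so there are no backdoor paths.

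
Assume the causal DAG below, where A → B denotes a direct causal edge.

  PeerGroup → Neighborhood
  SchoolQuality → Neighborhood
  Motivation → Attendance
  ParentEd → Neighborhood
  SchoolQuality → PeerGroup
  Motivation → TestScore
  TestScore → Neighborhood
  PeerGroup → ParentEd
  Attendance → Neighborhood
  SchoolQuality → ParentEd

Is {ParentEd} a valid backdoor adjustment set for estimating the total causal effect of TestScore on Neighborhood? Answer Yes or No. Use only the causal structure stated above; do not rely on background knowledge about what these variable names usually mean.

Backdoor paths from TestScore to Neighborhood (paths whose first edge points into TestScore):
  P1: TestScore <- Motivation -> Attendance -> Neighborhood
Condition 1 (no descendant of TestScore in the set): holds — descendants of TestScore are {Neighborhood}; none are in {ParentEd}.
Condition 2 (every backdoor path blocked by {ParentEd}):
  P1: open — no interior node is in the conditioning set.
{ParentEd} does not satisfy the backdoor criterion.

No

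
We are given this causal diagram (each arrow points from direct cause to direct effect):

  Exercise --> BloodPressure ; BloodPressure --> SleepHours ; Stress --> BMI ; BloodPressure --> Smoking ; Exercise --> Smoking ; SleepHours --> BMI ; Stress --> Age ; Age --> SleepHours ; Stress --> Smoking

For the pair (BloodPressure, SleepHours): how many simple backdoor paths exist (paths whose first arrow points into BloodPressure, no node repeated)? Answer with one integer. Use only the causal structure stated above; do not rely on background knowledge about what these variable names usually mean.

A backdoor path from BloodPressure to SleepHours is any simple undirected path whose first edge points into BloodPressure (i.e. leaves BloodPressure via a parent).
Parents of BloodPressure: {Exercise}.
Enumerating:
  P1: BloodPressure <- Exercise -> Smoking <- Stress -> Age -> SleepHours
  P2: BloodPressure <- Exercise -> Smoking <- Stress -> BMI <- SleepHours
That exhausts the simple backdoor paths. Count: 2.

2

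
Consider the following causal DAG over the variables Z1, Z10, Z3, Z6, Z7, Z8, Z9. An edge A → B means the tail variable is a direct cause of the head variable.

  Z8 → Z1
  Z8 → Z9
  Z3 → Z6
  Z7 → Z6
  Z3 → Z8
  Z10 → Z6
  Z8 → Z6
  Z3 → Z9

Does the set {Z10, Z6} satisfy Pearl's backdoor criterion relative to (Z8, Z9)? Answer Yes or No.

Backdoor paths from Z8 to Z9 (paths whose first edge points into Z8):
  P1: Z8 <- Z3 -> Z9
Condition 1 (no descendant of Z8 in the set): FAILS — Z6 is a descendant of Z8.
Condition 2 (every backdoor path blocked by {Z10, Z6}):
  P1: open — no interior node is in the conditioning set.
{Z10, Z6} does not satisfy the backdoor criterion.

No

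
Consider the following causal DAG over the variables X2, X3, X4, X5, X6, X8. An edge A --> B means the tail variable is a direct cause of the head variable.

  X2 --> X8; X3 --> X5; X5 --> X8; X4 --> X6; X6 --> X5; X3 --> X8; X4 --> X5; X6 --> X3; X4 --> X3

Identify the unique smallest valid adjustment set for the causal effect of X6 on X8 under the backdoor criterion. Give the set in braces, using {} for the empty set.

{X4}

Variables eligible for adjustment (non-descendants of X6, excluding X6 and X8): {X2, X4}.
Backdoor paths from X6 to X8:
  P1: X6 <- X4 -> X3 -> X5 -> X8
  P2: X6 <- X4 -> X3 -> X8
  P3: X6 <- X4 -> X5 <- X3 -> X8
  P4: X6 <- X4 -> X5 -> X8
The empty set is not sufficient: P1 (X6 <- X4 -> X3 -> X5 -> X8) has no collider blocking it and no conditioned non-collider, so it is open.
Try {X4}:
  P1: blocked at fork node X4 ∈ conditioning set.
  P2: blocked at fork node X4 ∈ conditioning set.
  P3: blocked at fork node X4 ∈ conditioning set.
  P4: blocked at fork node X4 ∈ conditioning set.
{X4} contains no descendant of X6 and blocks every backdoor path.
No other singleton works — e.g. {X2} leaves P1 open — so {X4} is the unique smallest valid adjustment set.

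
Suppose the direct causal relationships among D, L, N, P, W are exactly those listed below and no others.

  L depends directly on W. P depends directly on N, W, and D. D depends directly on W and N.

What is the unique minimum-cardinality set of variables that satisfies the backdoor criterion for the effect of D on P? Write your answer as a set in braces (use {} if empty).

Variables eligible for adjustment (non-descendants of D, excluding D and P): {L, N, W}.
Backdoor paths from D to P:
  P1: D <- W -> P
  P2: D <- N -> P
The empty set is not sufficient: P1 (D <- W -> P) has no collider blocking it and no conditioned non-collider, so it is open.
Try {N, W}:
  P1: blocked at fork node W ∈ conditioning set.
  P2: blocked at fork node N ∈ conditioning set.
{N, W} contains no descendant of D and blocks every backdoor path.
Every element of {N, W} is needed (dropping N leaves P2 open; dropping W leaves P1 open), so no proper subset is valid.
Among all size-2 subsets of the eligible variables, only {N, W} blocks every backdoor path, so it is the unique smallest valid adjustment set.

{N, W}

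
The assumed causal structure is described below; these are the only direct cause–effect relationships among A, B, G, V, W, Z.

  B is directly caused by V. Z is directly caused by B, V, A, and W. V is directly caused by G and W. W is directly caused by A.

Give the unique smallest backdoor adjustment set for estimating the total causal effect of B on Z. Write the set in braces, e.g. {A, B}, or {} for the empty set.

Variables eligible for adjustment (non-descendants of B, excluding B and Z): {A, G, V, W}.
Backdoor paths from B to Z:
  P1: B <- V <- W <- A -> Z
  P2: B <- V <- W -> Z
  P3: B <- V -> Z
The empty set is not sufficient: P1 (B <- V <- W <- A -> Z) has no collider blocking it and no conditioned non-collider, so it is open.
Try {V}:
  P1: blocked at chain node V ∈ conditioning set.
  P2: blocked at chain node V ∈ conditioning set.
  P3: blocked at fork node V ∈ conditioning set.
{V} contains no descendant of B and blocks every backdoor path.
No other singleton works — e.g. {A} leaves P2 open — so {V} is the unique smallest valid adjustment set.

{V}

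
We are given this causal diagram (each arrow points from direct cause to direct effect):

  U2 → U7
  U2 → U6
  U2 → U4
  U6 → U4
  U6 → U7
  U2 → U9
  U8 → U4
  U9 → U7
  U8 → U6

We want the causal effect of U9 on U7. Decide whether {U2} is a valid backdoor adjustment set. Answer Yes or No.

Backdoor paths from U9 to U7 (paths whose first edge points into U9):
  P1: U9 <- U2 -> U6 -> U7
  P2: U9 <- U2 -> U7
  P3: U9 <- U2 -> U4 <- U8 -> U6 -> U7
  P4: U9 <- U2 -> U4 <- U6 -> U7
Condition 1 (no descendant of U9 in the set): holds — descendants of U9 are {U7}; none are in {U2}.
Condition 2 (every backdoor path blocked by {U2}):
  P1: blocked at fork node U2 ∈ conditioning set.
  P2: blocked at fork node U2 ∈ conditioning set.
  P3: blocked at fork node U2 ∈ conditioning set.
  P4: blocked at fork node U2 ∈ conditioning set.
{U2} satisfies the backdoor criterion.

Yes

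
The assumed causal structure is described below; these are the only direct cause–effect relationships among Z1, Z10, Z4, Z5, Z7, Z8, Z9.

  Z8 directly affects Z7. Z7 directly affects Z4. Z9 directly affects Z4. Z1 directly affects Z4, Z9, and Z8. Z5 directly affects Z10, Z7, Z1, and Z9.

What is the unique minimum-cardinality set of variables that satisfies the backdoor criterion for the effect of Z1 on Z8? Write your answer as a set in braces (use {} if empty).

Variables eligible for adjustment (non-descendants of Z1, excluding Z1 and Z8): {Z10, Z5}.
Backdoor paths from Z1 to Z8:
  P1: Z1 <- Z5 -> Z9 -> Z4 <- Z7 <- Z8
  P2: Z1 <- Z5 -> Z7 <- Z8
Each backdoor path contains an unconditioned collider, so every path is already blocked with the empty conditioning set:
  P1: blocked at collider Z4 (neither it nor any descendant is in the conditioning set).
  P2: blocked at collider Z7 (neither it nor any descendant is in the conditioning set).
The empty set is therefore the unique smallest valid set.

{}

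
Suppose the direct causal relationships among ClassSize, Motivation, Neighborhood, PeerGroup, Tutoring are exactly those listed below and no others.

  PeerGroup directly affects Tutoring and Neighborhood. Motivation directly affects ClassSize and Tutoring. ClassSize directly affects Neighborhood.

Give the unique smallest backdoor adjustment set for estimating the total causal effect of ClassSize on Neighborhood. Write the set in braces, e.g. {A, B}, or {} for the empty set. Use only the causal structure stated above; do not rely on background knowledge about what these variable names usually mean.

Variables eligible for adjustment (non-descendants of ClassSize, excluding ClassSize and Neighborhood): {Motivation, PeerGroup, Tutoring}.
Backdoor paths from ClassSize to Neighborhood:
  P1: ClassSize <- Motivation -> Tutoring <- PeerGroup -> Neighborhood
Each backdoor path contains an unconditioned collider, so every path is already blocked with the empty conditioning set:
  P1: blocked at collider Tutoring (neither it nor any descendant is in the conditioning set).
The empty set is therefore the unique smallest valid set.

{}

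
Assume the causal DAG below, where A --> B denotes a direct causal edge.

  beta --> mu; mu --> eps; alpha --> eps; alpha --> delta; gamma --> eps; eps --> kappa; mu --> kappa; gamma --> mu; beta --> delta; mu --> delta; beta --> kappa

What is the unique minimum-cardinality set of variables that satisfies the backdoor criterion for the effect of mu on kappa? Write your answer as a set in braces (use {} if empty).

Variables eligible for adjustment (non-descendants of mu, excluding mu and kappa): {alpha, beta, gamma}.
Backdoor paths from mu to kappa:
  P1: mu <- gamma -> eps <- alpha -> delta <- beta -> kappa
  P2: mu <- gamma -> eps -> kappa
  P3: mu <- beta -> kappa
  P4: mu <- beta -> delta <- alpha -> eps -> kappa
The empty set is not sufficient: P2 (mu <- gamma -> eps -> kappa) has no collider blocking it and no conditioned non-collider, so it is open.
Try {beta, gamma}:
  P1: blocked at fork node gamma ∈ conditioning set.
  P2: blocked at fork node gamma ∈ conditioning set.
  P3: blocked at fork node beta ∈ conditioning set.
  P4: blocked at fork node beta ∈ conditioning set.
{beta, gamma} contains no descendant of mu and blocks every backdoor path.
Every element of {beta, gamma} is needed (dropping beta leaves P3 open; dropping gamma leaves P2 open), so no proper subset is valid.
Among all size-2 subsets of the eligible variables, only {beta, gamma} blocks every backdoor path, so it is the unique smallest valid adjustment set.

{beta, gamma}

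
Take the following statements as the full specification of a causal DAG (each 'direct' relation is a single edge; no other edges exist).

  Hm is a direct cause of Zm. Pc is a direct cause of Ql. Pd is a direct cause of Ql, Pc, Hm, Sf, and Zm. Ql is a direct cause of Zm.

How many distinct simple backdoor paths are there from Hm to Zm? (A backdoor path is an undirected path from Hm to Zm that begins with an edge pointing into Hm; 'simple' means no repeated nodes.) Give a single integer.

A backdoor path from Hm to Zm is any simple undirected path whose first edge points into Hm (i.e. leaves Hm via a parent).
Parents of Hm: {Pd}.
Enumerating:
  P1: Hm <- Pd -> Pc -> Ql -> Zm
  P2: Hm <- Pd -> Ql -> Zm
  P3: Hm <- Pd -> Zm
That exhausts the simple backdoor paths. Count: 3.

3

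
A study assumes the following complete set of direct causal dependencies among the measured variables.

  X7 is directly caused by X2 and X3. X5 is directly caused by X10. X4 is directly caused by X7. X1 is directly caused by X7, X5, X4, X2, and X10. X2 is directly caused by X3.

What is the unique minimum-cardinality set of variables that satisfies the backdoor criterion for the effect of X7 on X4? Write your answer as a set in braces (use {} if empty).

{}

Variables eligible for adjustment (non-descendants of X7, excluding X7 and X4): {X10, X2, X3, X5}.
Backdoor paths from X7 to X4:
  P1: X7 <- X3 -> X2 -> X1 <- X4
  P2: X7 <- X2 -> X1 <- X4
Each backdoor path contains an unconditioned collider, so every path is already blocked with the empty conditioning set:
  P1: blocked at collider X1 (neither it nor any descendant is in the conditioning set).
  P2: blocked at collider X1 (neither it nor any descendant is in the conditioning set).
The empty set is therefore the unique smallest valid set.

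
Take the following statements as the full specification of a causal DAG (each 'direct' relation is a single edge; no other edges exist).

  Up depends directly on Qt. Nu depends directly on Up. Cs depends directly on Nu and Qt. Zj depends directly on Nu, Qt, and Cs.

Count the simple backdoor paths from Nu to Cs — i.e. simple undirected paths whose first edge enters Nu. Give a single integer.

2

A backdoor path from Nu to Cs is any simple undirected path whose first edge points into Nu (i.e. leaves Nu via a parent).
Parents of Nu: {Up}.
Enumerating:
  P1: Nu <- Up <- Qt -> Cs
  P2: Nu <- Up <- Qt -> Zj <- Cs
That exhausts the simple backdoor paths. Count: 2.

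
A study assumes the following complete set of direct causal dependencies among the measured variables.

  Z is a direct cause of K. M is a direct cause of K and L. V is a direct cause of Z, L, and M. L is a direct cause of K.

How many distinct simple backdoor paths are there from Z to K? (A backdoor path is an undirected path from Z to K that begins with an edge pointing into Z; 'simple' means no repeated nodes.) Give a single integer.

A backdoor path from Z to K is any simple undirected path whose first edge points into Z (i.e. leaves Z via a parent).
Parents of Z: {V}.
Enumerating:
  P1: Z <- V -> M -> L -> K
  P2: Z <- V -> M -> K
  P3: Z <- V -> L <- M -> K
  P4: Z <- V -> L -> K
That exhausts the simple backdoor paths. Count: 4.

4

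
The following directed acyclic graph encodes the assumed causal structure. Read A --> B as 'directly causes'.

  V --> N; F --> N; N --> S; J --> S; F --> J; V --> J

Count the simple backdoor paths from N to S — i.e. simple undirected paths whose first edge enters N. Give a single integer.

A backdoor path from N to S is any simple undirected path whose first edge points into N (i.e. leaves N via a parent).
Parents of N: {F, V}.
Enumerating:
  P1: N <- V -> J -> S
  P2: N <- F -> J -> S
That exhausts the simple backdoor paths. Count: 2.

2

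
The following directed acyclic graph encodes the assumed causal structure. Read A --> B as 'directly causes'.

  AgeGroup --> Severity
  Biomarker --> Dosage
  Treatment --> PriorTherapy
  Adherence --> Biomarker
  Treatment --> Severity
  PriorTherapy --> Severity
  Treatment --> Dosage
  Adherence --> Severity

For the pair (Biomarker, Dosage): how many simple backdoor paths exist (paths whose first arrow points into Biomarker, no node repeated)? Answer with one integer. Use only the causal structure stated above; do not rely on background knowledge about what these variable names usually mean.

2

A backdoor path from Biomarker to Dosage is any simple undirected path whose first edge points into Biomarker (i.e. leaves Biomarker via a parent).
Parents of Biomarker: {Adherence}.
Enumerating:
  P1: Biomarker <- Adherence -> Severity <- Treatment -> Dosage
  P2: Biomarker <- Adherence -> Severity <- PriorTherapy <- Treatment -> Dosage
That exhausts the simple backdoor paths. Count: 2.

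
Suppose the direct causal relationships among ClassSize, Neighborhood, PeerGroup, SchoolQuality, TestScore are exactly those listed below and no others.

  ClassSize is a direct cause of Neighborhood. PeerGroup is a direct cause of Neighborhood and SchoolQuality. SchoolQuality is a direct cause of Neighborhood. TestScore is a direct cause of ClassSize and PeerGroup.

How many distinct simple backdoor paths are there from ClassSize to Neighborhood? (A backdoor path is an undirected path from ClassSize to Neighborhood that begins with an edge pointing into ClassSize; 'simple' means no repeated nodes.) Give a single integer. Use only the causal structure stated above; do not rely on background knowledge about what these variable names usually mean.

2

A backdoor path from ClassSize to Neighborhood is any simple undirected path whose first edge points into ClassSize (i.e. leaves ClassSize via a parent).
Parents of ClassSize: {TestScore}.
Enumerating:
  P1: ClassSize <- TestScore -> PeerGroup -> SchoolQuality -> Neighborhood
  P2: ClassSize <- TestScore -> PeerGroup -> Neighborhood
That exhausts the simple backdoor paths. Count: 2.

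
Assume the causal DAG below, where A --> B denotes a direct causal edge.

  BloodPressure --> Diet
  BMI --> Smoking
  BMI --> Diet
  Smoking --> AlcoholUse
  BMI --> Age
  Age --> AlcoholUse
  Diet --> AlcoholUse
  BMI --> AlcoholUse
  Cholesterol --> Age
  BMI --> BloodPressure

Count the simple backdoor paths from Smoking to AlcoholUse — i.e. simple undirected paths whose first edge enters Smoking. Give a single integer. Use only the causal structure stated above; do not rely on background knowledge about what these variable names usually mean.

A backdoor path from Smoking to AlcoholUse is any simple undirected path whose first edge points into Smoking (i.e. leaves Smoking via a parent).
Parents of Smoking: {BMI}.
Enumerating:
  P1: Smoking <- BMI -> Age -> AlcoholUse
  P2: Smoking <- BMI -> BloodPressure -> Diet -> AlcoholUse
  P3: Smoking <- BMI -> Diet -> AlcoholUse
  P4: Smoking <- BMI -> AlcoholUse
That exhausts the simple backdoor paths. Count: 4.

4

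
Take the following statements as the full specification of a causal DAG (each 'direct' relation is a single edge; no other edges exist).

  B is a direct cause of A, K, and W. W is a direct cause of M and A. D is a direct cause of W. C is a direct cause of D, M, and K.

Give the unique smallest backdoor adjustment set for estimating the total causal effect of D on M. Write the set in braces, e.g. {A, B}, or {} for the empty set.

{C}

Variables eligible for adjustment (non-descendants of D, excluding D and M): {B, C, K}.
Backdoor paths from D to M:
  P1: D <- C -> K <- B -> W -> M
  P2: D <- C -> K <- B -> A <- W -> M
  P3: D <- C -> M
The empty set is not sufficient: P3 (D <- C -> M) has no collider blocking it and no conditioned non-collider, so it is open.
Try {C}:
  P1: blocked at fork node C ∈ conditioning set.
  P2: blocked at fork node C ∈ conditioning set.
  P3: blocked at fork node C ∈ conditioning set.
{C} contains no descendant of D and blocks every backdoor path.
No other singleton works — e.g. {B} leaves P3 open — so {C} is the unique smallest valid adjustment set.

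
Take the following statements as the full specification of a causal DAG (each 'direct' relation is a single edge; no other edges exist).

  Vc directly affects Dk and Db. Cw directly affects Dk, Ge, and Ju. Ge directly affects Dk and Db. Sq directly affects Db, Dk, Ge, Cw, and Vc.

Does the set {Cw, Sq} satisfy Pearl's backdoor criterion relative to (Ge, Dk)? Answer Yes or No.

Yes

Backdoor paths from Ge to Dk (paths whose first edge points into Ge):
  P1: Ge <- Sq -> Cw -> Dk
  P2: Ge <- Sq -> Vc -> Dk
  P3: Ge <- Sq -> Dk
  P4: Ge <- Sq -> Db <- Vc -> Dk
  P5: Ge <- Cw <- Sq -> Vc -> Dk
  P6: Ge <- Cw <- Sq -> Dk
  P7: Ge <- Cw <- Sq -> Db <- Vc -> Dk
  P8: Ge <- Cw -> Dk
Condition 1 (no descendant of Ge in the set): holds — descendants of Ge are {Db, Dk}; none are in {Cw, Sq}.
Condition 2 (every backdoor path blocked by {Cw, Sq}):
  P1: blocked at fork node Sq ∈ conditioning set.
  P2: blocked at fork node Sq ∈ conditioning set.
  P3: blocked at fork node Sq ∈ conditioning set.
  P4: blocked at fork node Sq ∈ conditioning set.
  P5: blocked at chain node Cw ∈ conditioning set.
  P6: blocked at chain node Cw ∈ conditioning set.
  P7: blocked at chain node Cw ∈ conditioning set.
  P8: blocked at fork node Cw ∈ conditioning set.
{Cw, Sq} satisfies the backdoor criterion.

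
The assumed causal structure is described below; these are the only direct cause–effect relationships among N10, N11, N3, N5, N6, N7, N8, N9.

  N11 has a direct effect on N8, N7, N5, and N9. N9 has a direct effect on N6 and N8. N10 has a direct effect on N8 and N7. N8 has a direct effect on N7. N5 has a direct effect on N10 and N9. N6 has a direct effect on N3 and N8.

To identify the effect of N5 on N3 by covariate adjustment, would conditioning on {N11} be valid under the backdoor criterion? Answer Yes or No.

Backdoor paths from N5 to N3 (paths whose first edge points into N5):
  P1: N5 <- N11 -> N9 -> N6 -> N3
  P2: N5 <- N11 -> N9 -> N8 <- N6 -> N3
  P3: N5 <- N11 -> N8 <- N9 -> N6 -> N3
  P4: N5 <- N11 -> N8 <- N6 -> N3
  P5: N5 <- N11 -> N7 <- N10 -> N8 <- N9 -> N6 -> N3
  P6: N5 <- N11 -> N7 <- N10 -> N8 <- N6 -> N3
  P7: N5 <- N11 -> N7 <- N8 <- N9 -> N6 -> N3
  P8: N5 <- N11 -> N7 <- N8 <- N6 -> N3
Condition 1 (no descendant of N5 in the set): holds — descendants of N5 are {N10, N3, N6, N7, N8, N9}; none are in {N11}.
Condition 2 (every backdoor path blocked by {N11}):
  P1: blocked at fork node N11 ∈ conditioning set.
  P2: blocked at fork node N11 ∈ conditioning set.
  P3: blocked at fork node N11 ∈ conditioning set.
  P4: blocked at fork node N11 ∈ conditioning set.
  P5: blocked at fork node N11 ∈ conditioning set.
  P6: blocked at fork node N11 ∈ conditioning set.
  P7: blocked at fork node N11 ∈ conditioning set.
  P8: blocked at fork node N11 ∈ conditioning set.
{N11} satisfies the backdoor criterion.

Yes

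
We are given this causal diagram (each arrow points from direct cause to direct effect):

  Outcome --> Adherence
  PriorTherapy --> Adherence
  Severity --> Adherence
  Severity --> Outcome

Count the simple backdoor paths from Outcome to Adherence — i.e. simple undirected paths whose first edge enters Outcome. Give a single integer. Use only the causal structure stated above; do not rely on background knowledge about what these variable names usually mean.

A backdoor path from Outcome to Adherence is any simple undirected path whose first edge points into Outcome (i.e. leaves Outcome via a parent).
Parents of Outcome: {Severity}.
Enumerating:
  P1: Outcome <- Severity -> Adherence
That exhausts the simple backdoor paths. Count: 1.

1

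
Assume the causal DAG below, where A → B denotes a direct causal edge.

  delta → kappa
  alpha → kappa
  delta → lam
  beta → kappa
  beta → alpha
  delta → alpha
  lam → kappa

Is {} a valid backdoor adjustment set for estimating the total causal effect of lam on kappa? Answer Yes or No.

No

Backdoor paths from lam to kappa (paths whose first edge points into lam):
  P1: lam <- delta -> alpha <- beta -> kappa
  P2: lam <- delta -> alpha -> kappa
  P3: lam <- delta -> kappa
Condition 1 (no descendant of lam in the set): holds — descendants of lam are {kappa}; none are in {}.
Condition 2 (every backdoor path blocked by {}):
  P1: blocked at collider alpha (neither it nor any descendant is in the conditioning set).
  P2: open — no interior node is in the conditioning set.
  P3: open — no interior node is in the conditioning set.
{} does not satisfy the backdoor criterion.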